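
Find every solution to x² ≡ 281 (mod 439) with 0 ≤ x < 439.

88, 351

Since 439 ≡ 3 (mod 4), a square root of 281 is 281^((439+1)/4) = 281^110 mod 439.
Repeated squaring: 281^2≡380, 281^4≡408, 281^8≡83, 281^16≡304, 281^32≡226, 281^64≡152 (mod 439).
281^110 = 281^(64+32+8+4+2) ≡ 88 (mod 439).
Check: 88² = 7744 ≡ 281 (mod 439). The two roots are 88 and 351.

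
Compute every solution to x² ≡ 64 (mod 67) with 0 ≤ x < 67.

Since 67 ≡ 3 (mod 4), a square root of 64 is 64^((67+1)/4) = 64^17 mod 67.
Repeated squaring: 64^2≡9, 64^4≡14, 64^8≡62, 64^16≡25 (mod 67).
64^17 = 64^(16+1) ≡ 59 (mod 67).
Check: 59² = 3481 ≡ 64 (mod 67). The two roots are 8 and 59.

8, 59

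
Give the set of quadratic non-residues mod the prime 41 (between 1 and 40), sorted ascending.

3 6 7 11 12 13 14 15 17 19 22 24 26 27 28 29 30 34 35 38

Square k = 1,…,20 (k and 41−k give the same square):
1²=1, 2²=4, 3²=9, 4²=16, 5²=25, 6²=36, 7²≡8, 8²≡23, 9²≡40, 10²≡18, 11²≡39, 12²≡21, 13²≡5, 14²≡32, 15²≡20, 16²≡10, 17²≡2, 18²≡37, 19²≡33, 20²≡31 (mod 41).
The residues are {1, 2, 4, 5, 8, 9, 10, 16, 18, 20, 21, 23, 25, 31, 32, 33, 36, 37, 39, 40}; the non-residues are the remaining 20 nonzero classes.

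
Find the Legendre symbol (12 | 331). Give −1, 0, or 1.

Euler's criterion: (12/331) ≡ 12^165 (mod 331).
12^2 ≡ 144 (mod 331)
12^4 ≡ 214 (mod 331)
12^8 ≡ 118 (mod 331)
12^16 ≡ 22 (mod 331)
12^32 ≡ 153 (mod 331)
12^64 ≡ 239 (mod 331)
12^128 ≡ 189 (mod 331)
12^165 = 12^(128+32+4+1) ≡ 330 (mod 331).
Result is 330 ≡ −1, so (12/331) = −1.

-1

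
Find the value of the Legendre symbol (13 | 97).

-1

Euler's criterion: (13/97) ≡ 13^48 (mod 97).
13^2 ≡ 72 (mod 97)
13^4 ≡ 43 (mod 97)
13^8 ≡ 6 (mod 97)
13^16 ≡ 36 (mod 97)
13^32 ≡ 35 (mod 97)
13^48 = 13^(32+16) ≡ 96 (mod 97).
Result is 96 ≡ −1, so (13/97) = −1.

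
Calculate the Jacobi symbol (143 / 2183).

Reciprocity: 143 ≡ 3 and 2183 ≡ 3 (mod 4), so (143/2183) = −(2183/143).
Reduce top mod 143: now compute (38/143).
Pull out 2: since 143 ≡ 7 (mod 8), (2/143) = +1.
Reciprocity: 19 ≡ 3 and 143 ≡ 3 (mod 4), so (19/143) = −(143/19).
Reduce top mod 19: now compute (10/19).
Pull out 2: since 19 ≡ 3 (mod 8), (2/19) = -1.
Reciprocity: 5 ≡ 1 and 19 ≡ 3 (mod 4), so (5/19) = +(19/5).
Reduce top mod 5: now compute (4/5).
Pull out 2^2: since 5 ≡ 5 (mod 8), (2/5) = -1, so (2/5)^2 = +1.
Reached (1/5) = 1. Collecting the sign flips along the way, the symbol is -1.

-1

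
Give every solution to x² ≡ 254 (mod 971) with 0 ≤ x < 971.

35, 936

Since 971 ≡ 3 (mod 4), a square root of 254 is 254^((971+1)/4) = 254^243 mod 971.
Repeated squaring: 254^2≡430, 254^4≡410, 254^8≡117, 254^16≡95, 254^32≡286, 254^64≡232, 254^128≡419 (mod 971).
254^243 = 254^(128+64+32+16+2+1) ≡ 35 (mod 971).
Check: 35² = 1225 ≡ 254 (mod 971). The two roots are 35 and 936.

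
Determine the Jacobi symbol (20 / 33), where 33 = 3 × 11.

-1

Pull out 2^2: since 33 ≡ 1 (mod 8), (2/33) = +1, so (2/33)^2 = +1.
Reciprocity: 5 ≡ 1 and 33 ≡ 1 (mod 4), so (5/33) = +(33/5).
Reduce top mod 5: now compute (3/5).
Reciprocity: 3 ≡ 3 and 5 ≡ 1 (mod 4), so (3/5) = +(5/3).
Reduce top mod 3: now compute (2/3).
Pull out 2: since 3 ≡ 3 (mod 8), (2/3) = -1.
Reached (1/3) = 1. Collecting the sign flips along the way, the symbol is -1.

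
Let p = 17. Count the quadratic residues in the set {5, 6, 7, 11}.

(5/17) = -1 → non-residue.
(6/17) = -1 → non-residue.
(7/17) = -1 → non-residue.
(11/17) = -1 → non-residue.
Total quadratic residues among the 4: 0.

0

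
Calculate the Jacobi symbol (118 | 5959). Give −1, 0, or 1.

0

Pull out 2: since 5959 ≡ 7 (mod 8), (2/5959) = +1.
Reciprocity: 59 ≡ 3 and 5959 ≡ 3 (mod 4), so (59/5959) = −(5959/59).
Reduce top mod 59: now compute (0/59).
Top reduces to 0: gcd > 1, so the symbol is 0.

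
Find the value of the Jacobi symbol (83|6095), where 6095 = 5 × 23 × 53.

-1

Reciprocity: 83 ≡ 3 and 6095 ≡ 3 (mod 4), so (83/6095) = −(6095/83).
Reduce top mod 83: now compute (36/83).
Pull out 2^2: since 83 ≡ 3 (mod 8), (2/83) = -1, so (2/83)^2 = +1.
Reciprocity: 9 ≡ 1 and 83 ≡ 3 (mod 4), so (9/83) = +(83/9).
Reduce top mod 9: now compute (2/9).
Pull out 2: since 9 ≡ 1 (mod 8), (2/9) = +1.
Reached (1/9) = 1. Collecting the sign flips along the way, the symbol is -1.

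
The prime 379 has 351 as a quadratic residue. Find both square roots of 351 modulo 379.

Since 379 ≡ 3 (mod 4), a square root of 351 is 351^((379+1)/4) = 351^95 mod 379.
Repeated squaring: 351^2≡26, 351^4≡297, 351^8≡281, 351^16≡129, 351^32≡344, 351^64≡88 (mod 379).
351^95 = 351^(64+16+8+4+2+1) ≡ 110 (mod 379).
Check: 110² = 12100 ≡ 351 (mod 379). The two roots are 110 and 269.

110, 269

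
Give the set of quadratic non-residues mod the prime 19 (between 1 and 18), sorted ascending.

2 3 8 10 12 13 14 15 18

Square k = 1,…,9 (k and 19−k give the same square):
1²=1, 2²=4, 3²=9, 4²=16, 5²≡6, 6²≡17, 7²≡11, 8²≡7, 9²≡5 (mod 19).
The residues are {1, 4, 5, 6, 7, 9, 11, 16, 17}; the non-residues are the remaining 9 nonzero classes.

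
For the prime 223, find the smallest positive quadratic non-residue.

(2/223) = +1, so 2 is a residue.
(3/223) = −1, so 3 is the smallest positive non-residue mod 223.

3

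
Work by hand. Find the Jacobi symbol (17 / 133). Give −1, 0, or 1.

-1

Reciprocity: 17 ≡ 1 and 133 ≡ 1 (mod 4), so (17/133) = +(133/17).
Reduce top mod 17: now compute (14/17).
Pull out 2: since 17 ≡ 1 (mod 8), (2/17) = +1.
Reciprocity: 7 ≡ 3 and 17 ≡ 1 (mod 4), so (7/17) = +(17/7).
Reduce top mod 7: now compute (3/7).
Reciprocity: 3 ≡ 3 and 7 ≡ 3 (mod 4), so (3/7) = −(7/3).
Reduce top mod 3: now compute (1/3).
Reached (1/3) = 1. Collecting the sign flips along the way, the symbol is -1.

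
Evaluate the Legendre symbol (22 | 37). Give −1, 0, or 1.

Euler's criterion: (22/37) ≡ 22^18 (mod 37).
22^2 ≡ 3 (mod 37)
22^4 ≡ 9 (mod 37)
22^8 ≡ 7 (mod 37)
22^16 ≡ 12 (mod 37)
22^18 = 22^(16+2) ≡ 36 (mod 37).
Result is 36 ≡ −1, so (22/37) = −1.

-1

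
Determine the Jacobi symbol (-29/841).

0

First reduce: -29 ≡ 812 (mod 841).
Pull out 2^2: since 841 ≡ 1 (mod 8), (2/841) = +1, so (2/841)^2 = +1.
Reciprocity: 203 ≡ 3 and 841 ≡ 1 (mod 4), so (203/841) = +(841/203).
Reduce top mod 203: now compute (29/203).
Reciprocity: 29 ≡ 1 and 203 ≡ 3 (mod 4), so (29/203) = +(203/29).
Reduce top mod 29: now compute (0/29).
Top reduces to 0: gcd > 1, so the symbol is 0.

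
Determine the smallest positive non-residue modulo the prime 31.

(2/31) = +1, so 2 is a residue.
(3/31) = −1, so 3 is the smallest positive non-residue mod 31.

3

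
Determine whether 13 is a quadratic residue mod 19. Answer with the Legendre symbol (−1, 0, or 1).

Reciprocity: 13 ≡ 1 and 19 ≡ 3 (mod 4), so (13/19) = +(19/13).
Reduce top mod 13: now compute (6/13).
Pull out 2: since 13 ≡ 5 (mod 8), (2/13) = -1.
Reciprocity: 3 ≡ 3 and 13 ≡ 1 (mod 4), so (3/13) = +(13/3).
Reduce top mod 3: now compute (1/3).
Reached (1/3) = 1. Collecting the sign flips along the way, the symbol is -1.

-1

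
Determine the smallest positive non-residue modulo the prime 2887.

(2/2887) = +1, so 2 is a residue.
(3/2887) = −1, so 3 is the smallest positive non-residue mod 2887.

3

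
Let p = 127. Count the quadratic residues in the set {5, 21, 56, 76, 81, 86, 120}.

4

(5/127) = -1 → non-residue.
(21/127) = +1 → QR.
(56/127) = -1 → non-residue.
(76/127) = +1 → QR.
(81/127) = +1 → QR.
(86/127) = -1 → non-residue.
(120/127) = +1 → QR.
Total quadratic residues among the 7: 4.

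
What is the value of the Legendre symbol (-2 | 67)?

First reduce: -2 ≡ 65 (mod 67).
Reciprocity: 65 ≡ 1 and 67 ≡ 3 (mod 4), so (65/67) = +(67/65).
Reduce top mod 65: now compute (2/65).
Pull out 2: since 65 ≡ 1 (mod 8), (2/65) = +1.
Reached (1/65) = 1. Collecting the sign flips along the way, the symbol is +1.

1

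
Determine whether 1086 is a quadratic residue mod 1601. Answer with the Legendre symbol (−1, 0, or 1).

Pull out 2: since 1601 ≡ 1 (mod 8), (2/1601) = +1.
Reciprocity: 543 ≡ 3 and 1601 ≡ 1 (mod 4), so (543/1601) = +(1601/543).
Reduce top mod 543: now compute (515/543).
Reciprocity: 515 ≡ 3 and 543 ≡ 3 (mod 4), so (515/543) = −(543/515).
Reduce top mod 515: now compute (28/515).
Pull out 2^2: since 515 ≡ 3 (mod 8), (2/515) = -1, so (2/515)^2 = +1.
Reciprocity: 7 ≡ 3 and 515 ≡ 3 (mod 4), so (7/515) = −(515/7).
Reduce top mod 7: now compute (4/7).
Pull out 2^2: since 7 ≡ 7 (mod 8), (2/7) = +1, so (2/7)^2 = +1.
Reached (1/7) = 1. Collecting the sign flips along the way, the symbol is +1.

1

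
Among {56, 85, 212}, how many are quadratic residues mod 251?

(56/251) = -1 → non-residue.
(85/251) = +1 → QR.
(212/251) = -1 → non-residue.
Total quadratic residues among the 3: 1.

1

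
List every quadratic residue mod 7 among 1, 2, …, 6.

Square k = 1,…,3 (k and 7−k give the same square):
1²=1, 2²=4, 3²≡2 (mod 7).
So the quadratic residues mod 7 are {1, 2, 4}.

1,2,4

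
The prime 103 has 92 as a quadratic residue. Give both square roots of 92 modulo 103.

Since 103 ≡ 3 (mod 4), a square root of 92 is 92^((103+1)/4) = 92^26 mod 103.
Repeated squaring: 92^2≡18, 92^4≡15, 92^8≡19, 92^16≡52 (mod 103).
92^26 = 92^(16+8+2) ≡ 68 (mod 103).
Check: 68² = 4624 ≡ 92 (mod 103). The two roots are 35 and 68.

35, 68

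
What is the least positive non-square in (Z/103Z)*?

(2/103) = +1, so 2 is a residue.
(3/103) = −1, so 3 is the smallest positive non-residue mod 103.

3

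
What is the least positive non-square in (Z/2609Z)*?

3

(2/2609) = +1, so 2 is a residue.
(3/2609) = −1, so 3 is the smallest positive non-residue mod 2609.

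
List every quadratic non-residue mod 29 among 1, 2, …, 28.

Square k = 1,…,14 (k and 29−k give the same square):
1²=1, 2²=4, 3²=9, 4²=16, 5²=25, 6²≡7, 7²≡20, 8²≡6, 9²≡23, 10²≡13, 11²≡5, 12²≡28, 13²≡24, 14²≡22 (mod 29).
The residues are {1, 4, 5, 6, 7, 9, 13, 16, 20, 22, 23, 24, 25, 28}; the non-residues are the remaining 14 nonzero classes.

2, 3, 8, 10, 11, 12, 14, 15, 17, 18, 19, 21, 26, 27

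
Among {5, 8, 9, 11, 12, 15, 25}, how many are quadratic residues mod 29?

(5/29) = +1 → QR.
(8/29) = -1 → non-residue.
(9/29) = +1 → QR.
(11/29) = -1 → non-residue.
(12/29) = -1 → non-residue.
(15/29) = -1 → non-residue.
(25/29) = +1 → QR.
Total quadratic residues among the 7: 3.

3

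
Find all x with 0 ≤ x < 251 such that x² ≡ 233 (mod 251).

Since 251 ≡ 3 (mod 4), a square root of 233 is 233^((251+1)/4) = 233^63 mod 251.
Repeated squaring: 233^2≡73, 233^4≡58, 233^8≡101, 233^16≡161, 233^32≡68 (mod 251).
233^63 = 233^(32+16+8+4+2+1) ≡ 22 (mod 251).
Check: 22² = 484 ≡ 233 (mod 251). The two roots are 22 and 229.

22, 229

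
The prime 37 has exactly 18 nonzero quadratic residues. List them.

1 3 4 7 9 10 11 12 16 21 25 26 27 28 30 33 34 36

Square k = 1,…,18 (k and 37−k give the same square):
1²=1, 2²=4, 3²=9, 4²=16, 5²=25, 6²=36, 7²≡12, 8²≡27, 9²≡7, 10²≡26, 11²≡10, 12²≡33, 13²≡21, 14²≡11, 15²≡3, 16²≡34, 17²≡30, 18²≡28 (mod 37).
So the quadratic residues mod 37 are {1, 3, 4, 7, 9, 10, 11, 12, 16, 21, 25, 26, 27, 28, 30, 33, 34, 36}.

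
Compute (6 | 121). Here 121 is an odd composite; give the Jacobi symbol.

1

Pull out 2: since 121 ≡ 1 (mod 8), (2/121) = +1.
Reciprocity: 3 ≡ 3 and 121 ≡ 1 (mod 4), so (3/121) = +(121/3).
Reduce top mod 3: now compute (1/3).
Reached (1/3) = 1. Collecting the sign flips along the way, the symbol is +1.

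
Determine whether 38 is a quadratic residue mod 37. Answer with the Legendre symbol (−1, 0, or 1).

First reduce: 38 ≡ 1 (mod 37).
Reached (1/37) = 1. Collecting the sign flips along the way, the symbol is +1.

1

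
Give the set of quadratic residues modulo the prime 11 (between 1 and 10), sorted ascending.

1, 3, 4, 5, 9

Square k = 1,…,5 (k and 11−k give the same square):
1²=1, 2²=4, 3²=9, 4²≡5, 5²≡3 (mod 11).
So the quadratic residues mod 11 are {1, 3, 4, 5, 9}.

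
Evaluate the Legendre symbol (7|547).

Reciprocity: 7 ≡ 3 and 547 ≡ 3 (mod 4), so (7/547) = −(547/7).
Reduce top mod 7: now compute (1/7).
Reached (1/7) = 1. Collecting the sign flips along the way, the symbol is -1.

-1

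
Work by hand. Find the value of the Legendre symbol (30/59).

Pull out 2: since 59 ≡ 3 (mod 8), (2/59) = -1.
Reciprocity: 15 ≡ 3 and 59 ≡ 3 (mod 4), so (15/59) = −(59/15).
Reduce top mod 15: now compute (14/15).
Pull out 2: since 15 ≡ 7 (mod 8), (2/15) = +1.
Reciprocity: 7 ≡ 3 and 15 ≡ 3 (mod 4), so (7/15) = −(15/7).
Reduce top mod 7: now compute (1/7).
Reached (1/7) = 1. Collecting the sign flips along the way, the symbol is -1.

-1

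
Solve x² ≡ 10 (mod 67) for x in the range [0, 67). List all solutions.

12, 55

Since 67 ≡ 3 (mod 4), a square root of 10 is 10^((67+1)/4) = 10^17 mod 67.
Repeated squaring: 10^2≡33, 10^4≡17, 10^8≡21, 10^16≡39 (mod 67).
10^17 = 10^(16+1) ≡ 55 (mod 67).
Check: 55² = 3025 ≡ 10 (mod 67). The two roots are 12 and 55.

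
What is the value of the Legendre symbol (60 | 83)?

Pull out 2^2: since 83 ≡ 3 (mod 8), (2/83) = -1, so (2/83)^2 = +1.
Reciprocity: 15 ≡ 3 and 83 ≡ 3 (mod 4), so (15/83) = −(83/15).
Reduce top mod 15: now compute (8/15).
Pull out 2^3: since 15 ≡ 7 (mod 8), (2/15) = +1, so (2/15)^3 = +1.
Reached (1/15) = 1. Collecting the sign flips along the way, the symbol is -1.

-1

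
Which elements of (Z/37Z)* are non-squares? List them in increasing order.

Square k = 1,…,18 (k and 37−k give the same square):
1²=1, 2²=4, 3²=9, 4²=16, 5²=25, 6²=36, 7²≡12, 8²≡27, 9²≡7, 10²≡26, 11²≡10, 12²≡33, 13²≡21, 14²≡11, 15²≡3, 16²≡34, 17²≡30, 18²≡28 (mod 37).
The residues are {1, 3, 4, 7, 9, 10, 11, 12, 16, 21, 25, 26, 27, 28, 30, 33, 34, 36}; the non-residues are the remaining 18 nonzero classes.

2 5 6 8 13 14 15 17 18 19 20 22 23 24 29 31 32 35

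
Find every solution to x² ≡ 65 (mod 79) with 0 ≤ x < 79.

Since 79 ≡ 3 (mod 4), a square root of 65 is 65^((79+1)/4) = 65^20 mod 79.
Repeated squaring: 65^2≡38, 65^4≡22, 65^8≡10, 65^16≡21 (mod 79).
65^20 = 65^(16+4) ≡ 67 (mod 79).
Check: 67² = 4489 ≡ 65 (mod 79). The two roots are 12 and 67.

12, 67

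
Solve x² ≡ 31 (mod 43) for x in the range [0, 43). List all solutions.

Since 43 ≡ 3 (mod 4), a square root of 31 is 31^((43+1)/4) = 31^11 mod 43.
Repeated squaring: 31^2≡15, 31^4≡10, 31^8≡14 (mod 43).
31^11 = 31^(8+2+1) ≡ 17 (mod 43).
Check: 17² = 289 ≡ 31 (mod 43). The two roots are 17 and 26.

17, 26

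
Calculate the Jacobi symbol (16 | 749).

1

Pull out 2^4: since 749 ≡ 5 (mod 8), (2/749) = -1, so (2/749)^4 = +1.
Reached (1/749) = 1. Collecting the sign flips along the way, the symbol is +1.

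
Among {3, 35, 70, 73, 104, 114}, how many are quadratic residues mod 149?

4

(3/149) = -1 → non-residue.
(35/149) = +1 → QR.
(70/149) = -1 → non-residue.
(73/149) = +1 → QR.
(104/149) = +1 → QR.
(114/149) = +1 → QR.
Total quadratic residues among the 6: 4.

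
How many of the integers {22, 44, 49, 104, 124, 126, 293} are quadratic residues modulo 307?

(22/307) = -1 → non-residue.
(44/307) = +1 → QR.
(49/307) = +1 → QR.
(104/307) = +1 → QR.
(124/307) = -1 → non-residue.
(126/307) = -1 → non-residue.
(293/307) = +1 → QR.
Total quadratic residues among the 7: 4.

4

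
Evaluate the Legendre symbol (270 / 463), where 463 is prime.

1

Euler's criterion: (270/463) ≡ 270^231 (mod 463).
270^2 ≡ 209 (mod 463)
270^4 ≡ 159 (mod 463)
270^8 ≡ 279 (mod 463)
270^16 ≡ 57 (mod 463)
270^32 ≡ 8 (mod 463)
270^64 ≡ 64 (mod 463)
270^128 ≡ 392 (mod 463)
270^231 = 270^(128+64+32+4+2+1) ≡ 1 (mod 463).
Result is 1, so (270/463) = 1.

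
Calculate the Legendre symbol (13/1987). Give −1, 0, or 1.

-1

Reciprocity: 13 ≡ 1 and 1987 ≡ 3 (mod 4), so (13/1987) = +(1987/13).
Reduce top mod 13: now compute (11/13).
Reciprocity: 11 ≡ 3 and 13 ≡ 1 (mod 4), so (11/13) = +(13/11).
Reduce top mod 11: now compute (2/11).
Pull out 2: since 11 ≡ 3 (mod 8), (2/11) = -1.
Reached (1/11) = 1. Collecting the sign flips along the way, the symbol is -1.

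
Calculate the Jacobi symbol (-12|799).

1

First reduce: -12 ≡ 787 (mod 799).
Reciprocity: 787 ≡ 3 and 799 ≡ 3 (mod 4), so (787/799) = −(799/787).
Reduce top mod 787: now compute (12/787).
Pull out 2^2: since 787 ≡ 3 (mod 8), (2/787) = -1, so (2/787)^2 = +1.
Reciprocity: 3 ≡ 3 and 787 ≡ 3 (mod 4), so (3/787) = −(787/3).
Reduce top mod 3: now compute (1/3).
Reached (1/3) = 1. Collecting the sign flips along the way, the symbol is +1.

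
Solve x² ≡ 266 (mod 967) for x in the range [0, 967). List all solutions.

268, 699

Since 967 ≡ 3 (mod 4), a square root of 266 is 266^((967+1)/4) = 266^242 mod 967.
Repeated squaring: 266^2≡165, 266^4≡149, 266^8≡927, 266^16≡633, 266^32≡351, 266^64≡392, 266^128≡878 (mod 967).
266^242 = 266^(128+64+32+16+2) ≡ 699 (mod 967).
Check: 699² = 488601 ≡ 266 (mod 967). The two roots are 268 and 699.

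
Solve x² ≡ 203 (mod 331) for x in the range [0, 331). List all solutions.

62, 269

Since 331 ≡ 3 (mod 4), a square root of 203 is 203^((331+1)/4) = 203^83 mod 331.
Repeated squaring: 203^2≡165, 203^4≡83, 203^8≡269, 203^16≡203, 203^32≡165, 203^64≡83 (mod 331).
203^83 = 203^(64+16+2+1) ≡ 269 (mod 331).
Check: 269² = 72361 ≡ 203 (mod 331). The two roots are 62 and 269.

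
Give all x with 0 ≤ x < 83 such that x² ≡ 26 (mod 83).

Since 83 ≡ 3 (mod 4), a square root of 26 is 26^((83+1)/4) = 26^21 mod 83.
Repeated squaring: 26^2≡12, 26^4≡61, 26^8≡69, 26^16≡30 (mod 83).
26^21 = 26^(16+4+1) ≡ 21 (mod 83).
Check: 21² = 441 ≡ 26 (mod 83). The two roots are 21 and 62.

21, 62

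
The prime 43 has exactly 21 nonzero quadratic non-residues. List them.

Square k = 1,…,21 (k and 43−k give the same square):
1²=1, 2²=4, 3²=9, 4²=16, 5²=25, 6²=36, 7²≡6, 8²≡21, 9²≡38, 10²≡14, 11²≡35, 12²≡15, 13²≡40, 14²≡24, 15²≡10, 16²≡41, 17²≡31, 18²≡23, 19²≡17, 20²≡13, 21²≡11 (mod 43).
The residues are {1, 4, 6, 9, 10, 11, 13, 14, 15, 16, 17, 21, 23, 24, 25, 31, 35, 36, 38, 40, 41}; the non-residues are the remaining 21 nonzero classes.

2, 3, 5, 7, 8, 12, 18, 19, 20, 22, 26, 27, 28, 29, 30, 32, 33, 34, 37, 39, 42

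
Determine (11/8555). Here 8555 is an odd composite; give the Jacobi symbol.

Reciprocity: 11 ≡ 3 and 8555 ≡ 3 (mod 4), so (11/8555) = −(8555/11).
Reduce top mod 11: now compute (8/11).
Pull out 2^3: since 11 ≡ 3 (mod 8), (2/11) = -1, so (2/11)^3 = -1.
Reached (1/11) = 1. Collecting the sign flips along the way, the symbol is +1.

1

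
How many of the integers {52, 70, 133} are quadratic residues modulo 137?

(52/137) = -1 → non-residue.
(70/137) = -1 → non-residue.
(133/137) = +1 → QR.
Total quadratic residues among the 3: 1.

1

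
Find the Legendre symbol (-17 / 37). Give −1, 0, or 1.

First reduce: -17 ≡ 20 (mod 37).
Pull out 2^2: since 37 ≡ 5 (mod 8), (2/37) = -1, so (2/37)^2 = +1.
Reciprocity: 5 ≡ 1 and 37 ≡ 1 (mod 4), so (5/37) = +(37/5).
Reduce top mod 5: now compute (2/5).
Pull out 2: since 5 ≡ 5 (mod 8), (2/5) = -1.
Reached (1/5) = 1. Collecting the sign flips along the way, the symbol is -1.

-1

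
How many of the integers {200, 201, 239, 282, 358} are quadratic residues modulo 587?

1

(200/587) = -1 → non-residue.
(201/587) = +1 → QR.
(239/587) = -1 → non-residue.
(282/587) = -1 → non-residue.
(358/587) = -1 → non-residue.
Total quadratic residues among the 5: 1.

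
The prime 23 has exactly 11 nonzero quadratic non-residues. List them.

Square k = 1,…,11 (k and 23−k give the same square):
1²=1, 2²=4, 3²=9, 4²=16, 5²≡2, 6²≡13, 7²≡3, 8²≡18, 9²≡12, 10²≡8, 11²≡6 (mod 23).
The residues are {1, 2, 3, 4, 6, 8, 9, 12, 13, 16, 18}; the non-residues are the remaining 11 nonzero classes.

5,7,10,11,14,15,17,19,20,21,22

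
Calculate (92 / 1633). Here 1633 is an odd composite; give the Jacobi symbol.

0

Pull out 2^2: since 1633 ≡ 1 (mod 8), (2/1633) = +1, so (2/1633)^2 = +1.
Reciprocity: 23 ≡ 3 and 1633 ≡ 1 (mod 4), so (23/1633) = +(1633/23).
Reduce top mod 23: now compute (0/23).
Top reduces to 0: gcd > 1, so the symbol is 0.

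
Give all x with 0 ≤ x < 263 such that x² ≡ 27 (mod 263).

Since 263 ≡ 3 (mod 4), a square root of 27 is 27^((263+1)/4) = 27^66 mod 263.
Repeated squaring: 27^2≡203, 27^4≡181, 27^8≡149, 27^16≡109, 27^32≡46, 27^64≡12 (mod 263).
27^66 = 27^(64+2) ≡ 69 (mod 263).
Check: 69² = 4761 ≡ 27 (mod 263). The two roots are 69 and 194.

69, 194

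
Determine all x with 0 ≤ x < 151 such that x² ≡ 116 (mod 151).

Since 151 ≡ 3 (mod 4), a square root of 116 is 116^((151+1)/4) = 116^38 mod 151.
Repeated squaring: 116^2≡17, 116^4≡138, 116^8≡18, 116^16≡22, 116^32≡31 (mod 151).
116^38 = 116^(32+4+2) ≡ 95 (mod 151).
Check: 95² = 9025 ≡ 116 (mod 151). The two roots are 56 and 95.

56, 95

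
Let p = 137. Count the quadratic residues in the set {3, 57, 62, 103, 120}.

(3/137) = -1 → non-residue.
(57/137) = -1 → non-residue.
(62/137) = -1 → non-residue.
(103/137) = +1 → QR.
(120/137) = +1 → QR.
Total quadratic residues among the 5: 2.

2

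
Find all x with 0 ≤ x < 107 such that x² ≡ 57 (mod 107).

48, 59

Since 107 ≡ 3 (mod 4), a square root of 57 is 57^((107+1)/4) = 57^27 mod 107.
Repeated squaring: 57^2≡39, 57^4≡23, 57^8≡101, 57^16≡36 (mod 107).
57^27 = 57^(16+8+2+1) ≡ 48 (mod 107).
Check: 48² = 2304 ≡ 57 (mod 107). The two roots are 48 and 59.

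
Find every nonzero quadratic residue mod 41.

Square k = 1,…,20 (k and 41−k give the same square):
1²=1, 2²=4, 3²=9, 4²=16, 5²=25, 6²=36, 7²≡8, 8²≡23, 9²≡40, 10²≡18, 11²≡39, 12²≡21, 13²≡5, 14²≡32, 15²≡20, 16²≡10, 17²≡2, 18²≡37, 19²≡33, 20²≡31 (mod 41).
So the quadratic residues mod 41 are {1, 2, 4, 5, 8, 9, 10, 16, 18, 20, 21, 23, 25, 31, 32, 33, 36, 37, 39, 40}.

1, 2, 4, 5, 8, 9, 10, 16, 18, 20, 21, 23, 25, 31, 32, 33, 36, 37, 39, 40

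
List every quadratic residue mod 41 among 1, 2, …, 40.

Square k = 1,…,20 (k and 41−k give the same square):
1²=1, 2²=4, 3²=9, 4²=16, 5²=25, 6²=36, 7²≡8, 8²≡23, 9²≡40, 10²≡18, 11²≡39, 12²≡21, 13²≡5, 14²≡32, 15²≡20, 16²≡10, 17²≡2, 18²≡37, 19²≡33, 20²≡31 (mod 41).
So the quadratic residues mod 41 are {1, 2, 4, 5, 8, 9, 10, 16, 18, 20, 21, 23, 25, 31, 32, 33, 36, 37, 39, 40}.

1 2 4 5 8 9 10 16 18 20 21 23 25 31 32 33 36 37 39 40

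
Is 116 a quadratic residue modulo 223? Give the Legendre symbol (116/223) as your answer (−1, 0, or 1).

1

Pull out 2^2: since 223 ≡ 7 (mod 8), (2/223) = +1, so (2/223)^2 = +1.
Reciprocity: 29 ≡ 1 and 223 ≡ 3 (mod 4), so (29/223) = +(223/29).
Reduce top mod 29: now compute (20/29).
Pull out 2^2: since 29 ≡ 5 (mod 8), (2/29) = -1, so (2/29)^2 = +1.
Reciprocity: 5 ≡ 1 and 29 ≡ 1 (mod 4), so (5/29) = +(29/5).
Reduce top mod 5: now compute (4/5).
Pull out 2^2: since 5 ≡ 5 (mod 8), (2/5) = -1, so (2/5)^2 = +1.
Reached (1/5) = 1. Collecting the sign flips along the way, the symbol is +1.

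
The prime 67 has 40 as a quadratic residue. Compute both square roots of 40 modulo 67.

24, 43

Since 67 ≡ 3 (mod 4), a square root of 40 is 40^((67+1)/4) = 40^17 mod 67.
Repeated squaring: 40^2≡59, 40^4≡64, 40^8≡9, 40^16≡14 (mod 67).
40^17 = 40^(16+1) ≡ 24 (mod 67).
Check: 24² = 576 ≡ 40 (mod 67). The two roots are 24 and 43.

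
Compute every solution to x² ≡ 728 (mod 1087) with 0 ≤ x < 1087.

Since 1087 ≡ 3 (mod 4), a square root of 728 is 728^((1087+1)/4) = 728^272 mod 1087.
Repeated squaring: 728^2≡615, 728^4≡1036, 728^8≡427, 728^16≡800, 728^32≡844, 728^64≡351, 728^128≡370, 728^256≡1025 (mod 1087).
728^272 = 728^(256+16) ≡ 402 (mod 1087).
Check: 402² = 161604 ≡ 728 (mod 1087). The two roots are 402 and 685.

402, 685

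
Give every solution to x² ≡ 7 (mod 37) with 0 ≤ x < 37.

37 ≡ 1 (mod 4), so we find a root by search.
Trying successive values, 9² = 81 ≡ 7 (mod 37). The other root is 37 − 9 = 28.

9, 28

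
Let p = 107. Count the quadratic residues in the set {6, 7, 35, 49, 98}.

2

(6/107) = -1 → non-residue.
(7/107) = -1 → non-residue.
(35/107) = +1 → QR.
(49/107) = +1 → QR.
(98/107) = -1 → non-residue.
Total quadratic residues among the 5: 2.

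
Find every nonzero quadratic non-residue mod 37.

Square k = 1,…,18 (k and 37−k give the same square):
1²=1, 2²=4, 3²=9, 4²=16, 5²=25, 6²=36, 7²≡12, 8²≡27, 9²≡7, 10²≡26, 11²≡10, 12²≡33, 13²≡21, 14²≡11, 15²≡3, 16²≡34, 17²≡30, 18²≡28 (mod 37).
The residues are {1, 3, 4, 7, 9, 10, 11, 12, 16, 21, 25, 26, 27, 28, 30, 33, 34, 36}; the non-residues are the remaining 18 nonzero classes.

2, 5, 6, 8, 13, 14, 15, 17, 18, 19, 20, 22, 23, 24, 29, 31, 32, 35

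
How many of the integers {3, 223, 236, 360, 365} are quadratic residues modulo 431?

(3/431) = +1 → QR.
(223/431) = +1 → QR.
(236/431) = +1 → QR.
(360/431) = +1 → QR.
(365/431) = -1 → non-residue.
Total quadratic residues among the 5: 4.

4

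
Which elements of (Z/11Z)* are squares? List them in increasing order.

1,3,4,5,9

Square k = 1,…,5 (k and 11−k give the same square):
1²=1, 2²=4, 3²=9, 4²≡5, 5²≡3 (mod 11).
So the quadratic residues mod 11 are {1, 3, 4, 5, 9}.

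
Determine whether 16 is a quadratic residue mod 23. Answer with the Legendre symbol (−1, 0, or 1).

Euler's criterion: (16/23) ≡ 16^11 (mod 23).
16^2 ≡ 3 (mod 23)
16^4 ≡ 9 (mod 23)
16^8 ≡ 12 (mod 23)
16^11 = 16^(8+2+1) ≡ 1 (mod 23).
Result is 1, so (16/23) = 1.

1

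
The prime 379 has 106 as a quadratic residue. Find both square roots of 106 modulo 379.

131, 248

Since 379 ≡ 3 (mod 4), a square root of 106 is 106^((379+1)/4) = 106^95 mod 379.
Repeated squaring: 106^2≡245, 106^4≡143, 106^8≡362, 106^16≡289, 106^32≡141, 106^64≡173 (mod 379).
106^95 = 106^(64+16+8+4+2+1) ≡ 248 (mod 379).
Check: 248² = 61504 ≡ 106 (mod 379). The two roots are 131 and 248.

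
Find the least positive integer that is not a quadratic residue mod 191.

(2/191) = +1, so 2 is a residue.
(3/191) = +1, so 3 is a residue.
(4/191) = +1, so 4 is a residue.
(5/191) = +1, so 5 is a residue.
(6/191) = +1, so 6 is a residue.
(7/191) = −1, so 7 is the smallest positive non-residue mod 191.

7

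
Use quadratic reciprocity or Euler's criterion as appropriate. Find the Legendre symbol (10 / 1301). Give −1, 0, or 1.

-1

Pull out 2: since 1301 ≡ 5 (mod 8), (2/1301) = -1.
Reciprocity: 5 ≡ 1 and 1301 ≡ 1 (mod 4), so (5/1301) = +(1301/5).
Reduce top mod 5: now compute (1/5).
Reached (1/5) = 1. Collecting the sign flips along the way, the symbol is -1.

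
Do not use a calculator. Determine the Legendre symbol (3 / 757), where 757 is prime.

Reciprocity: 3 ≡ 3 and 757 ≡ 1 (mod 4), so (3/757) = +(757/3).
Reduce top mod 3: now compute (1/3).
Reached (1/3) = 1. Collecting the sign flips along the way, the symbol is +1.

1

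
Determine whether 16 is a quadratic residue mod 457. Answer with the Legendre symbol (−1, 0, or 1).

1

Euler's criterion: (16/457) ≡ 16^228 (mod 457).
16^2 ≡ 256 (mod 457)
16^4 ≡ 185 (mod 457)
16^8 ≡ 407 (mod 457)
16^16 ≡ 215 (mod 457)
16^32 ≡ 68 (mod 457)
16^64 ≡ 54 (mod 457)
16^128 ≡ 174 (mod 457)
16^228 = 16^(128+64+32+4) ≡ 1 (mod 457).
Result is 1, so (16/457) = 1.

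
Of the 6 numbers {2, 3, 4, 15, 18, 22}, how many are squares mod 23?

(2/23) = +1 → QR.
(3/23) = +1 → QR.
(4/23) = +1 → QR.
(15/23) = -1 → non-residue.
(18/23) = +1 → QR.
(22/23) = -1 → non-residue.
Total quadratic residues among the 6: 4.

4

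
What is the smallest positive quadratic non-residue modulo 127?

3

(2/127) = +1, so 2 is a residue.
(3/127) = −1, so 3 is the smallest positive non-residue mod 127.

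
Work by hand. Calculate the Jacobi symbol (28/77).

Pull out 2^2: since 77 ≡ 5 (mod 8), (2/77) = -1, so (2/77)^2 = +1.
Reciprocity: 7 ≡ 3 and 77 ≡ 1 (mod 4), so (7/77) = +(77/7).
Reduce top mod 7: now compute (0/7).
Top reduces to 0: gcd > 1, so the symbol is 0.

0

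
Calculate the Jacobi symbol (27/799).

-1

Reciprocity: 27 ≡ 3 and 799 ≡ 3 (mod 4), so (27/799) = −(799/27).
Reduce top mod 27: now compute (16/27).
Pull out 2^4: since 27 ≡ 3 (mod 8), (2/27) = -1, so (2/27)^4 = +1.
Reached (1/27) = 1. Collecting the sign flips along the way, the symbol is -1.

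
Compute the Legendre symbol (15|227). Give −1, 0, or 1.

Reciprocity: 15 ≡ 3 and 227 ≡ 3 (mod 4), so (15/227) = −(227/15).
Reduce top mod 15: now compute (2/15).
Pull out 2: since 15 ≡ 7 (mod 8), (2/15) = +1.
Reached (1/15) = 1. Collecting the sign flips along the way, the symbol is -1.

-1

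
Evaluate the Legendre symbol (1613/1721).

-1

Reciprocity: 1613 ≡ 1 and 1721 ≡ 1 (mod 4), so (1613/1721) = +(1721/1613).
Reduce top mod 1613: now compute (108/1613).
Pull out 2^2: since 1613 ≡ 5 (mod 8), (2/1613) = -1, so (2/1613)^2 = +1.
Reciprocity: 27 ≡ 3 and 1613 ≡ 1 (mod 4), so (27/1613) = +(1613/27).
Reduce top mod 27: now compute (20/27).
Pull out 2^2: since 27 ≡ 3 (mod 8), (2/27) = -1, so (2/27)^2 = +1.
Reciprocity: 5 ≡ 1 and 27 ≡ 3 (mod 4), so (5/27) = +(27/5).
Reduce top mod 5: now compute (2/5).
Pull out 2: since 5 ≡ 5 (mod 8), (2/5) = -1.
Reached (1/5) = 1. Collecting the sign flips along the way, the symbol is -1.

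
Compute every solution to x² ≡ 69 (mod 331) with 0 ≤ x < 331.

Since 331 ≡ 3 (mod 4), a square root of 69 is 69^((331+1)/4) = 69^83 mod 331.
Repeated squaring: 69^2≡127, 69^4≡241, 69^8≡156, 69^16≡173, 69^32≡139, 69^64≡123 (mod 331).
69^83 = 69^(64+16+2+1) ≡ 20 (mod 331).
Check: 20² = 400 ≡ 69 (mod 331). The two roots are 20 and 311.

20, 311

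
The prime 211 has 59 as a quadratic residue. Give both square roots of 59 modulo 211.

103, 108

Since 211 ≡ 3 (mod 4), a square root of 59 is 59^((211+1)/4) = 59^53 mod 211.
Repeated squaring: 59^2≡105, 59^4≡53, 59^8≡66, 59^16≡136, 59^32≡139 (mod 211).
59^53 = 59^(32+16+4+1) ≡ 103 (mod 211).
Check: 103² = 10609 ≡ 59 (mod 211). The two roots are 103 and 108.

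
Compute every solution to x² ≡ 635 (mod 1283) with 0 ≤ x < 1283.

458, 825

Since 1283 ≡ 3 (mod 4), a square root of 635 is 635^((1283+1)/4) = 635^321 mod 1283.
Repeated squaring: 635^2≡363, 635^4≡903, 635^8≡704, 635^16≡378, 635^32≡471, 635^64≡1165, 635^128≡1094, 635^256≡1080 (mod 1283).
635^321 = 635^(256+64+1) ≡ 825 (mod 1283).
Check: 825² = 680625 ≡ 635 (mod 1283). The two roots are 458 and 825.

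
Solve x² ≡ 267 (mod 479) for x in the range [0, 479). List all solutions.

35, 444

Since 479 ≡ 3 (mod 4), a square root of 267 is 267^((479+1)/4) = 267^120 mod 479.
Repeated squaring: 267^2≡397, 267^4≡18, 267^8≡324, 267^16≡75, 267^32≡356, 267^64≡280 (mod 479).
267^120 = 267^(64+32+16+8) ≡ 35 (mod 479).
Check: 35² = 1225 ≡ 267 (mod 479). The two roots are 35 and 444.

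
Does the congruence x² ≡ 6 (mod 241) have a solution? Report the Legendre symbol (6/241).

1

Euler's criterion: (6/241) ≡ 6^120 (mod 241).
6^2 ≡ 36 (mod 241)
6^4 ≡ 91 (mod 241)
6^8 ≡ 87 (mod 241)
6^16 ≡ 98 (mod 241)
6^32 ≡ 205 (mod 241)
6^64 ≡ 91 (mod 241)
6^120 = 6^(64+32+16+8) ≡ 1 (mod 241).
Result is 1, so (6/241) = 1.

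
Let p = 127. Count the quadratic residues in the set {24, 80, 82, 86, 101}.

(24/127) = -1 → non-residue.
(80/127) = -1 → non-residue.
(82/127) = +1 → QR.
(86/127) = -1 → non-residue.
(101/127) = -1 → non-residue.
Total quadratic residues among the 5: 1.

1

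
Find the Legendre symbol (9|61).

1

Reciprocity: 9 ≡ 1 and 61 ≡ 1 (mod 4), so (9/61) = +(61/9).
Reduce top mod 9: now compute (7/9).
Reciprocity: 7 ≡ 3 and 9 ≡ 1 (mod 4), so (7/9) = +(9/7).
Reduce top mod 7: now compute (2/7).
Pull out 2: since 7 ≡ 7 (mod 8), (2/7) = +1.
Reached (1/7) = 1. Collecting the sign flips along the way, the symbol is +1.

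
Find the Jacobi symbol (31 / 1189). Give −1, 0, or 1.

Reciprocity: 31 ≡ 3 and 1189 ≡ 1 (mod 4), so (31/1189) = +(1189/31).
Reduce top mod 31: now compute (11/31).
Reciprocity: 11 ≡ 3 and 31 ≡ 3 (mod 4), so (11/31) = −(31/11).
Reduce top mod 11: now compute (9/11).
Reciprocity: 9 ≡ 1 and 11 ≡ 3 (mod 4), so (9/11) = +(11/9).
Reduce top mod 9: now compute (2/9).
Pull out 2: since 9 ≡ 1 (mod 8), (2/9) = +1.
Reached (1/9) = 1. Collecting the sign flips along the way, the symbol is -1.

-1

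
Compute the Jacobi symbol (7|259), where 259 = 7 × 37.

Reciprocity: 7 ≡ 3 and 259 ≡ 3 (mod 4), so (7/259) = −(259/7).
Reduce top mod 7: now compute (0/7).
Top reduces to 0: gcd > 1, so the symbol is 0.

0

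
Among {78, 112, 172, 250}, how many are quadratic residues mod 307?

(78/307) = -1 → non-residue.
(112/307) = +1 → QR.
(172/307) = -1 → non-residue.
(250/307) = +1 → QR.
Total quadratic residues among the 4: 2.

2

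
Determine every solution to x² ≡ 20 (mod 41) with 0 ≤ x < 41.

41 ≡ 1 (mod 4), so we find a root by search.
Trying successive values, 15² = 225 ≡ 20 (mod 41). The other root is 41 − 15 = 26.

15, 26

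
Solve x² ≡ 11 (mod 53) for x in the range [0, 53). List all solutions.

53 ≡ 1 (mod 4), so we find a root by search.
Trying successive values, 8² = 64 ≡ 11 (mod 53). The other root is 53 − 8 = 45.

8, 45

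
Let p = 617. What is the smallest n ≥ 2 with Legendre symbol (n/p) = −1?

3

(2/617) = +1, so 2 is a residue.
(3/617) = −1, so 3 is the smallest positive non-residue mod 617.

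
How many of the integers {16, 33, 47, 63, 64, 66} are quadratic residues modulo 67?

4

(16/67) = +1 → QR.
(33/67) = +1 → QR.
(47/67) = +1 → QR.
(63/67) = -1 → non-residue.
(64/67) = +1 → QR.
(66/67) = -1 → non-residue.
Total quadratic residues among the 6: 4.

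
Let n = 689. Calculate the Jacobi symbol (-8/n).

First reduce: -8 ≡ 681 (mod 689).
Reciprocity: 681 ≡ 1 and 689 ≡ 1 (mod 4), so (681/689) = +(689/681).
Reduce top mod 681: now compute (8/681).
Pull out 2^3: since 681 ≡ 1 (mod 8), (2/681) = +1, so (2/681)^3 = +1.
Reached (1/681) = 1. Collecting the sign flips along the way, the symbol is +1.

1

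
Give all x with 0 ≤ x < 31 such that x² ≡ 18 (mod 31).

7, 24

Since 31 ≡ 3 (mod 4), a square root of 18 is 18^((31+1)/4) = 18^8 mod 31.
Repeated squaring: 18^2≡14, 18^4≡10, 18^8≡7 (mod 31).
18^8 = 18^(8) ≡ 7 (mod 31).
Check: 7² = 49 ≡ 18 (mod 31). The two roots are 7 and 24.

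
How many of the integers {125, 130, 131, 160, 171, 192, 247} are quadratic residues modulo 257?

(125/257) = -1 → non-residue.
(130/257) = -1 → non-residue.
(131/257) = -1 → non-residue.
(160/257) = -1 → non-residue.
(171/257) = -1 → non-residue.
(192/257) = -1 → non-residue.
(247/257) = -1 → non-residue.
Total quadratic residues among the 7: 0.

0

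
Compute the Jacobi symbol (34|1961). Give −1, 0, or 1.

Pull out 2: since 1961 ≡ 1 (mod 8), (2/1961) = +1.
Reciprocity: 17 ≡ 1 and 1961 ≡ 1 (mod 4), so (17/1961) = +(1961/17).
Reduce top mod 17: now compute (6/17).
Pull out 2: since 17 ≡ 1 (mod 8), (2/17) = +1.
Reciprocity: 3 ≡ 3 and 17 ≡ 1 (mod 4), so (3/17) = +(17/3).
Reduce top mod 3: now compute (2/3).
Pull out 2: since 3 ≡ 3 (mod 8), (2/3) = -1.
Reached (1/3) = 1. Collecting the sign flips along the way, the symbol is -1.

-1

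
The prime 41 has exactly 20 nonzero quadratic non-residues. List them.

Square k = 1,…,20 (k and 41−k give the same square):
1²=1, 2²=4, 3²=9, 4²=16, 5²=25, 6²=36, 7²≡8, 8²≡23, 9²≡40, 10²≡18, 11²≡39, 12²≡21, 13²≡5, 14²≡32, 15²≡20, 16²≡10, 17²≡2, 18²≡37, 19²≡33, 20²≡31 (mod 41).
The residues are {1, 2, 4, 5, 8, 9, 10, 16, 18, 20, 21, 23, 25, 31, 32, 33, 36, 37, 39, 40}; the non-residues are the remaining 20 nonzero classes.

3, 6, 7, 11, 12, 13, 14, 15, 17, 19, 22, 24, 26, 27, 28, 29, 30, 34, 35, 38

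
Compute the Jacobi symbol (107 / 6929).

Reciprocity: 107 ≡ 3 and 6929 ≡ 1 (mod 4), so (107/6929) = +(6929/107).
Reduce top mod 107: now compute (81/107).
Reciprocity: 81 ≡ 1 and 107 ≡ 3 (mod 4), so (81/107) = +(107/81).
Reduce top mod 81: now compute (26/81).
Pull out 2: since 81 ≡ 1 (mod 8), (2/81) = +1.
Reciprocity: 13 ≡ 1 and 81 ≡ 1 (mod 4), so (13/81) = +(81/13).
Reduce top mod 13: now compute (3/13).
Reciprocity: 3 ≡ 3 and 13 ≡ 1 (mod 4), so (3/13) = +(13/3).
Reduce top mod 3: now compute (1/3).
Reached (1/3) = 1. Collecting the sign flips along the way, the symbol is +1.

1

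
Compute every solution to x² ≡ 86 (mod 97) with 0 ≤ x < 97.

38, 59

97 ≡ 1 (mod 4), so we find a root by search.
Trying successive values, 38² = 1444 ≡ 86 (mod 97). The other root is 97 − 38 = 59.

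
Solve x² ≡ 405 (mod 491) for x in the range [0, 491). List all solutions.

Since 491 ≡ 3 (mod 4), a square root of 405 is 405^((491+1)/4) = 405^123 mod 491.
Repeated squaring: 405^2≡31, 405^4≡470, 405^8≡441, 405^16≡45, 405^32≡61, 405^64≡284 (mod 491).
405^123 = 405^(64+32+16+8+2+1) ≡ 341 (mod 491).
Check: 341² = 116281 ≡ 405 (mod 491). The two roots are 150 and 341.

150, 341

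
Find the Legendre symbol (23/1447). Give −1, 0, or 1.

1

Reciprocity: 23 ≡ 3 and 1447 ≡ 3 (mod 4), so (23/1447) = −(1447/23).
Reduce top mod 23: now compute (21/23).
Reciprocity: 21 ≡ 1 and 23 ≡ 3 (mod 4), so (21/23) = +(23/21).
Reduce top mod 21: now compute (2/21).
Pull out 2: since 21 ≡ 5 (mod 8), (2/21) = -1.
Reached (1/21) = 1. Collecting the sign flips along the way, the symbol is +1.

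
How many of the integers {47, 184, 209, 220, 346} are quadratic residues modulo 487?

1

(47/487) = -1 → non-residue.
(184/487) = -1 → non-residue.
(209/487) = -1 → non-residue.
(220/487) = +1 → QR.
(346/487) = -1 → non-residue.
Total quadratic residues among the 5: 1.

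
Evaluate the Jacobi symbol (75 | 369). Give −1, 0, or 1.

Reciprocity: 75 ≡ 3 and 369 ≡ 1 (mod 4), so (75/369) = +(369/75).
Reduce top mod 75: now compute (69/75).
Reciprocity: 69 ≡ 1 and 75 ≡ 3 (mod 4), so (69/75) = +(75/69).
Reduce top mod 69: now compute (6/69).
Pull out 2: since 69 ≡ 5 (mod 8), (2/69) = -1.
Reciprocity: 3 ≡ 3 and 69 ≡ 1 (mod 4), so (3/69) = +(69/3).
Reduce top mod 3: now compute (0/3).
Top reduces to 0: gcd > 1, so the symbol is 0.

0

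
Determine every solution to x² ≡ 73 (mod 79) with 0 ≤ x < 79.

28, 51

Since 79 ≡ 3 (mod 4), a square root of 73 is 73^((79+1)/4) = 73^20 mod 79.
Repeated squaring: 73^2≡36, 73^4≡32, 73^8≡76, 73^16≡9 (mod 79).
73^20 = 73^(16+4) ≡ 51 (mod 79).
Check: 51² = 2601 ≡ 73 (mod 79). The two roots are 28 and 51.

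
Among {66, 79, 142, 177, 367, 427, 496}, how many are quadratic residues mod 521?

3

(66/521) = -1 → non-residue.
(79/521) = -1 → non-residue.
(142/521) = +1 → QR.
(177/521) = -1 → non-residue.
(367/521) = -1 → non-residue.
(427/521) = +1 → QR.
(496/521) = +1 → QR.
Total quadratic residues among the 7: 3.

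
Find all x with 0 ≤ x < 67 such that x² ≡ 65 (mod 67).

Since 67 ≡ 3 (mod 4), a square root of 65 is 65^((67+1)/4) = 65^17 mod 67.
Repeated squaring: 65^2≡4, 65^4≡16, 65^8≡55, 65^16≡10 (mod 67).
65^17 = 65^(16+1) ≡ 47 (mod 67).
Check: 47² = 2209 ≡ 65 (mod 67). The two roots are 20 and 47.

20, 47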